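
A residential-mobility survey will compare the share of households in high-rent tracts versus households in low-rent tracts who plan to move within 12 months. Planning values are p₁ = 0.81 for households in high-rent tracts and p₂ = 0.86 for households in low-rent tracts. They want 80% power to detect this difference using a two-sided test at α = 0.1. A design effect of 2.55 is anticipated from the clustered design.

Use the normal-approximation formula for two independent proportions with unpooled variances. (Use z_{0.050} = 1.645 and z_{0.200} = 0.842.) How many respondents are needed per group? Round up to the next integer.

n = 1731 per group

n = (z_{α/2} + z_β)² · [p₁(1−p₁) + p₂(1−p₂)] / (p₁ − p₂)²
  = (1.645 + 0.842)² · (0.81·0.19 + 0.86·0.14) / (-0.05)²
  = (2.487)² · (0.1539 + 0.1204) / 0.0025
  = 6.1852 · 0.2743 / 0.0025
  = 678.64
Design effect: 2.55 × 678.64 = 1730.52.
Round up → n = 1731 per group.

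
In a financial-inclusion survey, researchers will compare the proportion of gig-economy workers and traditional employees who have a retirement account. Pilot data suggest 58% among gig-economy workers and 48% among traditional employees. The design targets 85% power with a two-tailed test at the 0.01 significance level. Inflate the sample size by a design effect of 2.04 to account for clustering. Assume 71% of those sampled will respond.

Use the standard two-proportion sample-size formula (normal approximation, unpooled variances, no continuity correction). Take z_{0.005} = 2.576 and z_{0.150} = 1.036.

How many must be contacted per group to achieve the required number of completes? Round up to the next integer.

n = (z_{α/2} + z_β)² · [p₁(1−p₁) + p₂(1−p₂)] / (p₁ − p₂)²
  = (2.576 + 1.036)² · (0.58·0.42 + 0.48·0.52) / (0.10)²
  = (3.612)² · (0.2436 + 0.2496) / 0.0100
  = 13.0465 · 0.4932 / 0.0100
  = 643.46
Design effect: 2.04 × 643.46 = 1312.65.
Adjust for 71% response: 1312.65 / 0.71 = 1848.80.
Round up → n = 1849 per group.

n = 1849 per group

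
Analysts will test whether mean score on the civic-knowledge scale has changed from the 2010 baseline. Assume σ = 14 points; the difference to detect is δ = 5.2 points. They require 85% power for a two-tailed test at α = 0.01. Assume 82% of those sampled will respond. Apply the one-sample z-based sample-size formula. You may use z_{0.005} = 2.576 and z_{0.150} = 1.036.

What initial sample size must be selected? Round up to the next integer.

n = 116

n = (z_{α/2} + z_β)² · σ² / δ²
  = (2.576 + 1.036)² · 14² / 5.2²
  = 13.0465 · 196 / 27.04
  = 94.57
Adjust for 82% response: 94.57 / 0.82 = 115.33.
Round up → n = 116.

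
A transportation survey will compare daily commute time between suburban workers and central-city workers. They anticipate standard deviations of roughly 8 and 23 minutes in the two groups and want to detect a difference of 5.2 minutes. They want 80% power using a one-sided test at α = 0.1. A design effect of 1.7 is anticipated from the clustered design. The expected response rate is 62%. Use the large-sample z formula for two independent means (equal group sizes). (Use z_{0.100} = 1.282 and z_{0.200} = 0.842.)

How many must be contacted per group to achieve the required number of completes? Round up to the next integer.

n = 272 per group

n = (z_α + z_β)² · (σ₁² + σ₂²) / δ²
  = (1.282 + 0.842)² · (8² + 23² = 593) / 5.2²
  = 4.5114 · 593 / 27.04
  = 98.94
Design effect: 1.7 × 98.94 = 168.19.
Adjust for 62% response: 168.19 / 0.62 = 271.28.
Round up → n = 272 per group.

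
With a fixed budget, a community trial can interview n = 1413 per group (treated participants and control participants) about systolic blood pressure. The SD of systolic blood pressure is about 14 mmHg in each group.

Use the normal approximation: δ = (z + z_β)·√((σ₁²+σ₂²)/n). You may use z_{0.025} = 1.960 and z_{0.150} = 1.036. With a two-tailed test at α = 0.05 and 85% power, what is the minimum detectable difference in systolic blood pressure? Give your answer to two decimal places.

δ = (z_{α/2} + z_β) · √((σ₁²+σ₂²)/n)
  = (1.960 + 1.036) · √(392/1413)
  = 2.996 · √0.27742
  = 2.996 · 0.5267
  = 1.5780

Minimum detectable difference ≈ 1.58 mmHg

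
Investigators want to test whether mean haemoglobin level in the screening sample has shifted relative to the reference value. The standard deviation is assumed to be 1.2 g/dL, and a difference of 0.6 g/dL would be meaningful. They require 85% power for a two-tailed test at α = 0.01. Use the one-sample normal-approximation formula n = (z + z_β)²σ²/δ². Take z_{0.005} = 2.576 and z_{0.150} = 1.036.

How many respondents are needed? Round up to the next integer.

n = 53

n = (z_{α/2} + z_β)² · σ² / δ²
  = (2.576 + 1.036)² · 1.2² / 0.6²
  = 13.0465 · 1.44 / 0.36
  = 52.19
Round up → n = 53.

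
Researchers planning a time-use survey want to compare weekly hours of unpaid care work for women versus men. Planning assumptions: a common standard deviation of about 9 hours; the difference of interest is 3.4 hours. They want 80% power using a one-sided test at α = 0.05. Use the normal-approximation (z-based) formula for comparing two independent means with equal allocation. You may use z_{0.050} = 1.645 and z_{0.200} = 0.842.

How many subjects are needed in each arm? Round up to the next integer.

n = 87 per group

n = (z_α + z_β)² · (σ₁² + σ₂²) / δ²
  = (1.645 + 0.842)² · (2·9² = 162) / 3.4²
  = 6.1852 · 162 / 11.56
  = 86.68
Round up → n = 87 per group.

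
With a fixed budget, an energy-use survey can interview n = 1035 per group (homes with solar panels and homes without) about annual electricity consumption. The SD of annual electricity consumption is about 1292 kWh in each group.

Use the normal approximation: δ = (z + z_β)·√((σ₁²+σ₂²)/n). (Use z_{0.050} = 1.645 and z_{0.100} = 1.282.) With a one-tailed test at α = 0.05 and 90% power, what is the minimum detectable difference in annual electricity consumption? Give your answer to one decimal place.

Minimum detectable difference ≈ 166.2 kWh

δ = (z_α + z_β) · √((σ₁²+σ₂²)/n)
  = (1.645 + 1.282) · √(3338528/1035)
  = 2.927 · √3225.6
  = 2.927 · 56.7946
  = 166.2379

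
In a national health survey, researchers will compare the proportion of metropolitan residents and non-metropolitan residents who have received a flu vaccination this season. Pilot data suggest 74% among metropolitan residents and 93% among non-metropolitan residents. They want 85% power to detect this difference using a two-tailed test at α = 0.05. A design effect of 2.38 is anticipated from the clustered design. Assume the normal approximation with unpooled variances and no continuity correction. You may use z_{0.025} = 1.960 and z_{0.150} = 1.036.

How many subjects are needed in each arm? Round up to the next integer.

n = 153 per group

n = (z_{α/2} + z_β)² · [p₁(1−p₁) + p₂(1−p₂)] / (p₁ − p₂)²
  = (1.960 + 1.036)² · (0.74·0.26 + 0.93·0.07) / (-0.19)²
  = (2.996)² · (0.1924 + 0.0651) / 0.0361
  = 8.9760 · 0.2575 / 0.0361
  = 64.03
Design effect: 2.38 × 64.03 = 152.38.
Round up → n = 153 per group.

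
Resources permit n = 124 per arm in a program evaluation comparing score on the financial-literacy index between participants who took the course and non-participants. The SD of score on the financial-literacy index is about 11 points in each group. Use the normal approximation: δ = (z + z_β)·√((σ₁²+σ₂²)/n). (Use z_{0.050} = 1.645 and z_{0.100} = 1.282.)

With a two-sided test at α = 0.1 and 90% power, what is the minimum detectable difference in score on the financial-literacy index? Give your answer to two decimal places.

δ = (z_{α/2} + z_β) · √((σ₁²+σ₂²)/n)
  = (1.645 + 1.282) · √(242/124)
  = 2.927 · √1.9516
  = 2.927 · 1.3970
  = 4.0890

Minimum detectable difference ≈ 4.09 points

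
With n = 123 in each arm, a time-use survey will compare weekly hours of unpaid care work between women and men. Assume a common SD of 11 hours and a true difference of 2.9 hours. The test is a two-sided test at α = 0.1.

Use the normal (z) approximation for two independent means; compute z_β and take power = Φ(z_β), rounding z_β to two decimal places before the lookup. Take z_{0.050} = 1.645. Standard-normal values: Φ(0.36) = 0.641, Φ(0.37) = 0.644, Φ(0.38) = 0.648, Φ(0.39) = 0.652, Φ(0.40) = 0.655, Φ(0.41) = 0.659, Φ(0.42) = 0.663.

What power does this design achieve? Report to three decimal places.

Power ≈ 0.663

z_β = δ·√(n/(σ₁²+σ₂²)) − z_{α/2}
    = 2.9 · √(123/242) − 1.645
    = 2.9 · 0.71293 − 1.645
    = 2.0675 − 1.645 = 0.4225 → 0.42
Power = Φ(0.42) = 0.663.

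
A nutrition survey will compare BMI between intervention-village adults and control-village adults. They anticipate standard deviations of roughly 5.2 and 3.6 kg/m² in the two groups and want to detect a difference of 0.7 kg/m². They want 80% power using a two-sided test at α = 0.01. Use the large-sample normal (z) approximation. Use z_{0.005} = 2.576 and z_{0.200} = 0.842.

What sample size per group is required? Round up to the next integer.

n = 954 per group

n = (z_{α/2} + z_β)² · (σ₁² + σ₂²) / δ²
  = (2.576 + 0.842)² · (5.2² + 3.6² = 40) / 0.7²
  = 11.6827 · 40 / 0.49
  = 953.69
Round up → n = 954 per group.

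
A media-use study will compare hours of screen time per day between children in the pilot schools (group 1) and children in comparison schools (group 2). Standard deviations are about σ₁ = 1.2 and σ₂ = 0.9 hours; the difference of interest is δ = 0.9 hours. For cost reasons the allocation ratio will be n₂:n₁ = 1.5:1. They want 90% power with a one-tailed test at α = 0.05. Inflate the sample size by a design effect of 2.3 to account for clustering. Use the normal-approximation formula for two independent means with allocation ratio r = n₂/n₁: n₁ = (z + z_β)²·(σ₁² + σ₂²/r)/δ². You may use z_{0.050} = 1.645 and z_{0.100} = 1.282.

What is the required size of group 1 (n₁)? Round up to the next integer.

n₁ = 49

n₁ = (z_α + z_β)² · (σ₁² + σ₂²/r) / δ²
   = (1.645 + 1.282)² · (1.2² + 0.9²/1.5) / 0.9²
   = 8.5673 · (1.44 + 0.54) / 0.81
   = 8.5673 · 1.98 / 0.81
   = 20.94
Design effect: 2.3 × 20.94 = 48.17.
Round up → n₁ = 49; n₂ = r·n₁ = 1.5 × 49 = 74.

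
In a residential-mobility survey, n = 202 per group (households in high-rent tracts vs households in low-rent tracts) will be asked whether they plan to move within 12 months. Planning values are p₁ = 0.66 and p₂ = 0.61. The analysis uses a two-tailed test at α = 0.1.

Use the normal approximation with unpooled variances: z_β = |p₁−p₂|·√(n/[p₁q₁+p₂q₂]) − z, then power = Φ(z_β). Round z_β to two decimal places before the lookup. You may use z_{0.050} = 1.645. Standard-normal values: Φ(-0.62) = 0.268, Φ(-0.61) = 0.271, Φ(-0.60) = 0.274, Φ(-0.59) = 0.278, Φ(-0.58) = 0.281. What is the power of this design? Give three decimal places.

z_β = |p₁−p₂|·√(n/[p₁q₁+p₂q₂]) − z_{α/2}
    = 0.05 · √(202/0.4623) − 1.645
    = 0.05 · 20.9032 − 1.645
    = 1.0452 − 1.645 = -0.5998 → -0.60
Power = Φ(-0.60) = 0.274.

Power ≈ 0.274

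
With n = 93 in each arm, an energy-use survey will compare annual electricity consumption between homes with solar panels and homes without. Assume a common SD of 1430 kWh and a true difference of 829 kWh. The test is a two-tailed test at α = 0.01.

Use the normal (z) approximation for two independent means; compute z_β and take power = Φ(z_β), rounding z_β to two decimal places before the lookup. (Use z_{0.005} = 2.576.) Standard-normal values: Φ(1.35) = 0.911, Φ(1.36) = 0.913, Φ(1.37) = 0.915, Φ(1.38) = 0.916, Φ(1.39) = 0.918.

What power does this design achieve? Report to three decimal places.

Power ≈ 0.916

z_β = δ·√(n/(σ₁²+σ₂²)) − z_{α/2}
    = 829 · √(93/4089800) − 2.576
    = 829 · 0.00477 − 2.576
    = 3.9532 − 2.576 = 1.3772 → 1.38
Power = Φ(1.38) = 0.916.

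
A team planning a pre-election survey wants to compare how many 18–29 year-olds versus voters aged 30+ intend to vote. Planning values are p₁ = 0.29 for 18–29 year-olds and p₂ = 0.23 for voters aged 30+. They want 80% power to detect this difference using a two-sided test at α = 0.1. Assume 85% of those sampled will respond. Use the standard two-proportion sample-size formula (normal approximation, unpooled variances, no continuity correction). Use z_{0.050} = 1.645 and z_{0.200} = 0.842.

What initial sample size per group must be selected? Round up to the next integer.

n = 775 per group

n = (z_{α/2} + z_β)² · [p₁(1−p₁) + p₂(1−p₂)] / (p₁ − p₂)²
  = (1.645 + 0.842)² · (0.29·0.71 + 0.23·0.77) / (0.06)²
  = (2.487)² · (0.2059 + 0.1771) / 0.0036
  = 6.1852 · 0.3830 / 0.0036
  = 658.03
Adjust for 85% response: 658.03 / 0.85 = 774.16.
Round up → n = 775 per group.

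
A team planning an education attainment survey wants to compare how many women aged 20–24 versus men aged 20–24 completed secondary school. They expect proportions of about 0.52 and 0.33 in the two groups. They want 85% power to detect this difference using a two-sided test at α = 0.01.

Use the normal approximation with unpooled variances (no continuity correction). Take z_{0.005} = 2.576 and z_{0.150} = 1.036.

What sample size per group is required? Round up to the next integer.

n = (z_{α/2} + z_β)² · [p₁(1−p₁) + p₂(1−p₂)] / (p₁ − p₂)²
  = (2.576 + 1.036)² · (0.52·0.48 + 0.33·0.67) / (0.19)²
  = (3.612)² · (0.2496 + 0.2211) / 0.0361
  = 13.0465 · 0.4707 / 0.0361
  = 170.11
Round up → n = 171 per group.

n = 171 per group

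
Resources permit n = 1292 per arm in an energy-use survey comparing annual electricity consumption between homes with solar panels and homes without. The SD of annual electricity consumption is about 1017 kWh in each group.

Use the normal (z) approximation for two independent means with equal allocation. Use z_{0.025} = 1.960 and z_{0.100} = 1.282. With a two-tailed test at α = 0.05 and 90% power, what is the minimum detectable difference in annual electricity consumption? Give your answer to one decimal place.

δ = (z_{α/2} + z_β) · √((σ₁²+σ₂²)/n)
  = (1.960 + 1.282) · √(2068578/1292)
  = 3.242 · √1601.1
  = 3.242 · 40.0133
  = 129.7232

Minimum detectable difference ≈ 129.7 kWh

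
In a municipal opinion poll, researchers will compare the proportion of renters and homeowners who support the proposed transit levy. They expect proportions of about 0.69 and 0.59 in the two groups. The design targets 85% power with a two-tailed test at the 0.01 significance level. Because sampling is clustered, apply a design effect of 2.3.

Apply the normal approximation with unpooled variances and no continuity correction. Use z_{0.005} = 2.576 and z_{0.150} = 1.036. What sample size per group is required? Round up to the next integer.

n = 1368 per group

n = (z_{α/2} + z_β)² · [p₁(1−p₁) + p₂(1−p₂)] / (p₁ − p₂)²
  = (2.576 + 1.036)² · (0.69·0.31 + 0.59·0.41) / (0.10)²
  = (3.612)² · (0.2139 + 0.2419) / 0.0100
  = 13.0465 · 0.4558 / 0.0100
  = 594.66
Design effect: 2.3 × 594.66 = 1367.72.
Round up → n = 1368 per group.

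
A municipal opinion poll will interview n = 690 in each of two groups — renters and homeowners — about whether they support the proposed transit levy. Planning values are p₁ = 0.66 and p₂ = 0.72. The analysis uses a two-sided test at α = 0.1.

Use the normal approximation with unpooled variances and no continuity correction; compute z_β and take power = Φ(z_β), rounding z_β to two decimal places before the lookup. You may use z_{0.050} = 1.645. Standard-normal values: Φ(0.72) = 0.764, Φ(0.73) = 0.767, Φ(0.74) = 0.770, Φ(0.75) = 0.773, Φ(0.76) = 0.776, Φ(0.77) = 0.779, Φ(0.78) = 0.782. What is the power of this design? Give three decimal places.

Power ≈ 0.779

z_β = |p₁−p₂|·√(n/[p₁q₁+p₂q₂]) − z_{α/2}
    = 0.06 · √(690/0.4260) − 1.645
    = 0.06 · 40.2457 − 1.645
    = 2.4147 − 1.645 = 0.7697 → 0.77
Power = Φ(0.77) = 0.779.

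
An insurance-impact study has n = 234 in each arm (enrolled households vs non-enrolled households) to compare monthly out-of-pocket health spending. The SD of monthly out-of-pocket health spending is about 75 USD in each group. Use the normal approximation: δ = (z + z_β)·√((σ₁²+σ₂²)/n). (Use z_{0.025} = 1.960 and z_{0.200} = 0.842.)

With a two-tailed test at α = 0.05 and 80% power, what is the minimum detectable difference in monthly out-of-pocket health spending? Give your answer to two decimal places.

δ = (z_{α/2} + z_β) · √((σ₁²+σ₂²)/n)
  = (1.960 + 0.842) · √(11250/234)
  = 2.802 · √48.0769
  = 2.802 · 6.9338
  = 19.4284

Minimum detectable difference ≈ 19.43 USD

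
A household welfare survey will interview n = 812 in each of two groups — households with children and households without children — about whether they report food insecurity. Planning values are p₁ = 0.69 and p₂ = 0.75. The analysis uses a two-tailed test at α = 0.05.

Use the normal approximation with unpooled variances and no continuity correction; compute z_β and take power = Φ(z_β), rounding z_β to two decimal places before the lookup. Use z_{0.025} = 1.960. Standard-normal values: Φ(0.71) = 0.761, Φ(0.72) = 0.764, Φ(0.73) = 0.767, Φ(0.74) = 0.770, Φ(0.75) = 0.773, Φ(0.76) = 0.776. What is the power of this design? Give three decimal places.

z_β = |p₁−p₂|·√(n/[p₁q₁+p₂q₂]) − z_{α/2}
    = 0.06 · √(812/0.4014) − 1.960
    = 0.06 · 44.9769 − 1.960
    = 2.6986 − 1.960 = 0.7386 → 0.74
Power = Φ(0.74) = 0.770.

Power ≈ 0.770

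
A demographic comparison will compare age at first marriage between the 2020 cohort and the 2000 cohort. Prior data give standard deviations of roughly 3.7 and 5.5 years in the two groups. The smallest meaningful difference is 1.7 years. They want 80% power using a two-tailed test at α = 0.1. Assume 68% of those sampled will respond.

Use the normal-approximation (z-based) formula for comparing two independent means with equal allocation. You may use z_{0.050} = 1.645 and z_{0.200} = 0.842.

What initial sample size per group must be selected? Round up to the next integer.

n = (z_{α/2} + z_β)² · (σ₁² + σ₂²) / δ²
  = (1.645 + 0.842)² · (3.7² + 5.5² = 43.94) / 1.7²
  = 6.1852 · 43.94 / 2.89
  = 94.04
Adjust for 68% response: 94.04 / 0.68 = 138.29.
Round up → n = 139 per group.

n = 139 per group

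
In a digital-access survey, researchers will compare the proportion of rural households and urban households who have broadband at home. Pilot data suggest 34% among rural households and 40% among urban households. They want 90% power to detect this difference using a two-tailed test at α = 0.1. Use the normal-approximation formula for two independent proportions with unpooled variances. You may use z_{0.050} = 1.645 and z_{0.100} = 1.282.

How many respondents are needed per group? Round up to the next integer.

n = 1106 per group

n = (z_{α/2} + z_β)² · [p₁(1−p₁) + p₂(1−p₂)] / (p₁ − p₂)²
  = (1.645 + 1.282)² · (0.34·0.66 + 0.40·0.60) / (-0.06)²
  = (2.927)² · (0.2244 + 0.2400) / 0.0036
  = 8.5673 · 0.4644 / 0.0036
  = 1105.19
Round up → n = 1106 per group.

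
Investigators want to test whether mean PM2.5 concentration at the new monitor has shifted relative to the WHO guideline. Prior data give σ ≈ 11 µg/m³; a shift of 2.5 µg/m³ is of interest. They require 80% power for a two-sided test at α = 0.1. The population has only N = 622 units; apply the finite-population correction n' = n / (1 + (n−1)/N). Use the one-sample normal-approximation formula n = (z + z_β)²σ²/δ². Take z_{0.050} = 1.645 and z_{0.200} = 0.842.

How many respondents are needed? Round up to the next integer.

n = (z_{α/2} + z_β)² · σ² / δ²
  = (1.645 + 0.842)² · 11² / 2.5²
  = 6.1852 · 121 / 6.25
  = 119.74
Finite-population correction (N = 622): 119.74 / (1 + (119.74 − 1)/622) = 100.55.
Round up → n = 101.

n = 101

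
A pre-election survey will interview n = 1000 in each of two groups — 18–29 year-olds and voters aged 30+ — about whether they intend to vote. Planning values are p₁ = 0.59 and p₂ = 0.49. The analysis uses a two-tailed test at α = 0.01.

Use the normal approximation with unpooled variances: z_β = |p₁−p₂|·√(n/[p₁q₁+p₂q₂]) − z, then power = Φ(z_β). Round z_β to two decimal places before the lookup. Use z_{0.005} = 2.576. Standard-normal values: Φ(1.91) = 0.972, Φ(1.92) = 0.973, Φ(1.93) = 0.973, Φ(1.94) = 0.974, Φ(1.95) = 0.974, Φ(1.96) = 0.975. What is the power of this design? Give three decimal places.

z_β = |p₁−p₂|·√(n/[p₁q₁+p₂q₂]) − z_{α/2}
    = 0.10 · √(1000/0.4918) − 2.576
    = 0.10 · 45.0926 − 2.576
    = 4.5093 − 2.576 = 1.9333 → 1.93
Power = Φ(1.93) = 0.973.

Power ≈ 0.973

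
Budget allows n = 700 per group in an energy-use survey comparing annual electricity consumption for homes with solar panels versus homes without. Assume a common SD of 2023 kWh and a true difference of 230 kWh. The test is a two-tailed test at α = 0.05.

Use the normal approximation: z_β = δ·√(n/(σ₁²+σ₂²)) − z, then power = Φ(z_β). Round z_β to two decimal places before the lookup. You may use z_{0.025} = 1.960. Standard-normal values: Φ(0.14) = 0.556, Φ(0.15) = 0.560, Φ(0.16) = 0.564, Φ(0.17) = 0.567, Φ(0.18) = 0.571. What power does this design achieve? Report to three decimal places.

z_β = δ·√(n/(σ₁²+σ₂²)) − z_{α/2}
    = 230 · √(700/8185058) − 1.960
    = 230 · 0.00925 − 1.960
    = 2.1270 − 1.960 = 0.1670 → 0.17
Power = Φ(0.17) = 0.567.

Power ≈ 0.567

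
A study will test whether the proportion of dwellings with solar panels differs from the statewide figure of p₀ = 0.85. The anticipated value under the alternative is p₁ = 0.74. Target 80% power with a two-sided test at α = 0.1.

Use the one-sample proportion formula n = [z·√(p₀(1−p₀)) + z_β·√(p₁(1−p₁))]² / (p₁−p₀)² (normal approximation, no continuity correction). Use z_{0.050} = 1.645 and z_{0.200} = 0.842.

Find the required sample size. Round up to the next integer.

n = [z_{α/2}·√(p₀q₀) + z_β·√(p₁q₁)]² / (p₁ − p₀)²
  = [1.645·√(0.85·0.15) + 0.842·√(0.74·0.26)]² / (-0.11)²
  = [1.645·0.3571 + 0.842·0.4386]² / 0.0121
  = [0.9567]² / 0.0121
  = 75.64
Round up → n = 76.

n = 76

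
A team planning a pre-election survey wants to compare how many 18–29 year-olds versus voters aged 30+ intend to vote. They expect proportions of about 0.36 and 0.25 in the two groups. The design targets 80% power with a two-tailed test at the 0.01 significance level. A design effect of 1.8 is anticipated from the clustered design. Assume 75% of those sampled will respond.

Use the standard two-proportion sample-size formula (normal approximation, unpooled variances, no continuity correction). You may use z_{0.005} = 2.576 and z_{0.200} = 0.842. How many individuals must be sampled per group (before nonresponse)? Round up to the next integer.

n = (z_{α/2} + z_β)² · [p₁(1−p₁) + p₂(1−p₂)] / (p₁ − p₂)²
  = (2.576 + 0.842)² · (0.36·0.64 + 0.25·0.75) / (0.11)²
  = (3.418)² · (0.2304 + 0.1875) / 0.0121
  = 11.6827 · 0.4179 / 0.0121
  = 403.49
Design effect: 1.8 × 403.49 = 726.28.
Adjust for 75% response: 726.28 / 0.75 = 968.37.
Round up → n = 969 per group.

n = 969 per group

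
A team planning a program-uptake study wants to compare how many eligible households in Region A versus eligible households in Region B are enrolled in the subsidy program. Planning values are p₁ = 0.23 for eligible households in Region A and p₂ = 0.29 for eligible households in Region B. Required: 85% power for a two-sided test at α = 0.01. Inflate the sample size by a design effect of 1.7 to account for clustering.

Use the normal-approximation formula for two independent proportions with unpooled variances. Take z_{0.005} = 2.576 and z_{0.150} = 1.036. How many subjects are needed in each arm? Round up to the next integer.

n = (z_{α/2} + z_β)² · [p₁(1−p₁) + p₂(1−p₂)] / (p₁ − p₂)²
  = (2.576 + 1.036)² · (0.23·0.77 + 0.29·0.71) / (-0.06)²
  = (3.612)² · (0.1771 + 0.2059) / 0.0036
  = 13.0465 · 0.3830 / 0.0036
  = 1388.01
Design effect: 1.7 × 1388.01 = 2359.61.
Round up → n = 2360 per group.

n = 2360 per group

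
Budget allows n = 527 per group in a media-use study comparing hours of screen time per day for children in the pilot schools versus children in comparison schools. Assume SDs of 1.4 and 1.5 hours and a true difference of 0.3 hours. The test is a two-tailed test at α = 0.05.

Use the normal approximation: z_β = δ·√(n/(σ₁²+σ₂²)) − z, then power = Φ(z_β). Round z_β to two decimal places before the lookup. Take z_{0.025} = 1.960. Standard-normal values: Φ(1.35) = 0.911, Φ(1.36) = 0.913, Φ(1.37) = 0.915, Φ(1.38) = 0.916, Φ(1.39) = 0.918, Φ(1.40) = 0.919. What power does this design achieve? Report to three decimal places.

Power ≈ 0.919

z_β = δ·√(n/(σ₁²+σ₂²)) − z_{α/2}
    = 0.3 · √(527/4.21) − 1.960
    = 0.3 · 11.18830 − 1.960
    = 3.3565 − 1.960 = 1.3965 → 1.40
Power = Φ(1.40) = 0.919.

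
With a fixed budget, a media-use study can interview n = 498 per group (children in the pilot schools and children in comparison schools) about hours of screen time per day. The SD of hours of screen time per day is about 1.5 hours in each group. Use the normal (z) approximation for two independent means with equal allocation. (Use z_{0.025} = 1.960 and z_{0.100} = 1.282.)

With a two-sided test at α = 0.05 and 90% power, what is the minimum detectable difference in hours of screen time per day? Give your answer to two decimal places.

Minimum detectable difference ≈ 0.31 hours

δ = (z_{α/2} + z_β) · √((σ₁²+σ₂²)/n)
  = (1.960 + 1.282) · √(4.5/498)
  = 3.242 · √0.00904
  = 3.242 · 0.0951
  = 0.3082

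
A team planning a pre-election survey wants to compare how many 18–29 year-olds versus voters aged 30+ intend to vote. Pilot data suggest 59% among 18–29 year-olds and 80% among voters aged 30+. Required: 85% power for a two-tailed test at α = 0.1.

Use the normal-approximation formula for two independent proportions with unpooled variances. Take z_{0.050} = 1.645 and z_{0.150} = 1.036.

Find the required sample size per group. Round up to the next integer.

n = 66 per group

n = (z_{α/2} + z_β)² · [p₁(1−p₁) + p₂(1−p₂)] / (p₁ − p₂)²
  = (1.645 + 1.036)² · (0.59·0.41 + 0.80·0.20) / (-0.21)²
  = (2.681)² · (0.2419 + 0.1600) / 0.0441
  = 7.1878 · 0.4019 / 0.0441
  = 65.50
Round up → n = 66 per group.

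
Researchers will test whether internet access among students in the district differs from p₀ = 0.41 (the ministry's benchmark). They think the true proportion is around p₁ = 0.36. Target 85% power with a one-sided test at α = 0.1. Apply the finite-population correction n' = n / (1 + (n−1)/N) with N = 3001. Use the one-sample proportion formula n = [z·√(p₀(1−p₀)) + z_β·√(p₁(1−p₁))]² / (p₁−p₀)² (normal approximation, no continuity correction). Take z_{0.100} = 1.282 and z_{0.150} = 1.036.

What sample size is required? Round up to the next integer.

n = 436

n = [z_α·√(p₀q₀) + z_β·√(p₁q₁)]² / (p₁ − p₀)²
  = [1.282·√(0.41·0.59) + 1.036·√(0.36·0.64)]² / (-0.05)²
  = [1.282·0.4918 + 1.036·0.4800]² / 0.0025
  = [1.1278]² / 0.0025
  = 508.78
Finite-population correction (N = 3001): 508.78 / (1 + (508.78 − 1)/3001) = 435.15.
Round up → n = 436.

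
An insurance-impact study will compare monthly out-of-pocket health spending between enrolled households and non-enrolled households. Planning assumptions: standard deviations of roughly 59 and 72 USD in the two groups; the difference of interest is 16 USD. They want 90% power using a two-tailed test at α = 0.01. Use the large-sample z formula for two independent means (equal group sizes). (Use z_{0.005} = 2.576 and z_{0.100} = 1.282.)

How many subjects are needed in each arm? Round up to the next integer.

n = 504 per group

n = (z_{α/2} + z_β)² · (σ₁² + σ₂²) / δ²
  = (2.576 + 1.282)² · (59² + 72² = 8665) / 16²
  = 14.8842 · 8665 / 256
  = 503.79
Round up → n = 504 per group.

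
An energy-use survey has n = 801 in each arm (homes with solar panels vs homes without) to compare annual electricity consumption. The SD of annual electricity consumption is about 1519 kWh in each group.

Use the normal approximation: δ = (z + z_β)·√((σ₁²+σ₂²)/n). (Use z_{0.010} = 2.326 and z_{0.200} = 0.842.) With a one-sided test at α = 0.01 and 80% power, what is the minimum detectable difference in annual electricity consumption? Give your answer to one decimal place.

Minimum detectable difference ≈ 240.5 kWh

δ = (z_α + z_β) · √((σ₁²+σ₂²)/n)
  = (2.326 + 0.842) · √(4614722/801)
  = 3.168 · √5761.2
  = 3.168 · 75.9026
  = 240.4594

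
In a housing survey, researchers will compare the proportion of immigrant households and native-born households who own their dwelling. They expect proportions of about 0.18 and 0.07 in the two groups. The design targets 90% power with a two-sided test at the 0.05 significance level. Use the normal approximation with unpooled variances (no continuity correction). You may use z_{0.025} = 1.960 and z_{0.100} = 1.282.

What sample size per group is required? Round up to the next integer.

n = (z_{α/2} + z_β)² · [p₁(1−p₁) + p₂(1−p₂)] / (p₁ − p₂)²
  = (1.960 + 1.282)² · (0.18·0.82 + 0.07·0.93) / (0.11)²
  = (3.242)² · (0.1476 + 0.0651) / 0.0121
  = 10.5106 · 0.2127 / 0.0121
  = 184.76
Round up → n = 185 per group.

n = 185 per group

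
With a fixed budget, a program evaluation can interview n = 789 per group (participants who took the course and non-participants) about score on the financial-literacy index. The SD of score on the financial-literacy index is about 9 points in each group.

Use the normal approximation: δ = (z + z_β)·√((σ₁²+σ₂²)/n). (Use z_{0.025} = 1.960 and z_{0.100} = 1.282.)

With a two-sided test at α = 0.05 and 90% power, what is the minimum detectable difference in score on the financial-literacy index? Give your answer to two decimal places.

δ = (z_{α/2} + z_β) · √((σ₁²+σ₂²)/n)
  = (1.960 + 1.282) · √(162/789)
  = 3.242 · √0.20532
  = 3.242 · 0.4531
  = 1.4690

Minimum detectable difference ≈ 1.47 points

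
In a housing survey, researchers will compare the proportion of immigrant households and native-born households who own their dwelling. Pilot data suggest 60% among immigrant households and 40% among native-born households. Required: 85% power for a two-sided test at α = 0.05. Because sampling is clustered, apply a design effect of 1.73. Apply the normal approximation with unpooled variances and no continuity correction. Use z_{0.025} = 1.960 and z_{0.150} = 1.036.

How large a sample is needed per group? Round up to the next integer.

n = 187 per group

n = (z_{α/2} + z_β)² · [p₁(1−p₁) + p₂(1−p₂)] / (p₁ − p₂)²
  = (1.960 + 1.036)² · (0.60·0.40 + 0.40·0.60) / (0.20)²
  = (2.996)² · (0.2400 + 0.2400) / 0.0400
  = 8.9760 · 0.4800 / 0.0400
  = 107.71
Design effect: 1.73 × 107.71 = 186.34.
Round up → n = 187 per group.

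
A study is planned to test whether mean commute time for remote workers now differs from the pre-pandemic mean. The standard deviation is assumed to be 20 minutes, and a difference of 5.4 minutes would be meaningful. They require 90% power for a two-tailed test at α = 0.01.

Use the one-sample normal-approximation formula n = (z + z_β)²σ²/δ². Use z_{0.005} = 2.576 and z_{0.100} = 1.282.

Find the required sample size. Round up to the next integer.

n = (z_{α/2} + z_β)² · σ² / δ²
  = (2.576 + 1.282)² · 20² / 5.4²
  = 14.8842 · 400 / 29.16
  = 204.17
Round up → n = 205.

n = 205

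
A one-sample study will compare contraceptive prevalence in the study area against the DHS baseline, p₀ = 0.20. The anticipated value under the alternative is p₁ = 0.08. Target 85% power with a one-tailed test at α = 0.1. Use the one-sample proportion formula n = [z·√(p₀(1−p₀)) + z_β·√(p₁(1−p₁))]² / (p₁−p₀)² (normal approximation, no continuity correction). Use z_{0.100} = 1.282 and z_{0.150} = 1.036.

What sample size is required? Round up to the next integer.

n = [z_α·√(p₀q₀) + z_β·√(p₁q₁)]² / (p₁ − p₀)²
  = [1.282·√(0.20·0.80) + 1.036·√(0.08·0.92)]² / (-0.12)²
  = [1.282·0.4000 + 1.036·0.2713]² / 0.0144
  = [0.7939]² / 0.0144
  = 43.76
Round up → n = 44.

n = 44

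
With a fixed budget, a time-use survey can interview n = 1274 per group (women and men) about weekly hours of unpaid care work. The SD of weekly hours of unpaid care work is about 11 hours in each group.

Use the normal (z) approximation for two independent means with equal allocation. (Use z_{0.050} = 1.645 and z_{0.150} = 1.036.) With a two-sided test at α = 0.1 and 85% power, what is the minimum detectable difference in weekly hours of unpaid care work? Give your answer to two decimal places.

δ = (z_{α/2} + z_β) · √((σ₁²+σ₂²)/n)
  = (1.645 + 1.036) · √(242/1274)
  = 2.681 · √0.18995
  = 2.681 · 0.4358
  = 1.1685

Minimum detectable difference ≈ 1.17 hours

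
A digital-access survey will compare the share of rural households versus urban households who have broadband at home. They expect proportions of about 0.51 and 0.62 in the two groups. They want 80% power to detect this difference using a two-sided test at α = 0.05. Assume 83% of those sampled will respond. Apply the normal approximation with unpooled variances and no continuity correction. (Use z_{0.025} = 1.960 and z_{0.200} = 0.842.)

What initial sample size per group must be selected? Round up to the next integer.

n = 380 per group

n = (z_{α/2} + z_β)² · [p₁(1−p₁) + p₂(1−p₂)] / (p₁ − p₂)²
  = (1.960 + 0.842)² · (0.51·0.49 + 0.62·0.38) / (-0.11)²
  = (2.802)² · (0.2499 + 0.2356) / 0.0121
  = 7.8512 · 0.4855 / 0.0121
  = 315.02
Adjust for 83% response: 315.02 / 0.83 = 379.54.
Round up → n = 380 per group.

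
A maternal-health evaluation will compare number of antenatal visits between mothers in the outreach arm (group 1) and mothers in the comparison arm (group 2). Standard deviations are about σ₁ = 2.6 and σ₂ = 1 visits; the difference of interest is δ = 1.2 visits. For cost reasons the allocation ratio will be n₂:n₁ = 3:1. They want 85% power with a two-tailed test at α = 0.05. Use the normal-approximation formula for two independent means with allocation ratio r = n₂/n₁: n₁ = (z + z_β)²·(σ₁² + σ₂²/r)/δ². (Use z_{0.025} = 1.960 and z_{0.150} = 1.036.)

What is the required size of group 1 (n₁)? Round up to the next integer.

n₁ = 45

n₁ = (z_{α/2} + z_β)² · (σ₁² + σ₂²/r) / δ²
   = (1.960 + 1.036)² · (2.6² + 1²/3) / 1.2²
   = 8.9760 · (6.76 + 0.33333) / 1.44
   = 8.9760 · 7.0933 / 1.44
   = 44.22
Round up → n₁ = 45; n₂ = r·n₁ = 3 × 45 = 135.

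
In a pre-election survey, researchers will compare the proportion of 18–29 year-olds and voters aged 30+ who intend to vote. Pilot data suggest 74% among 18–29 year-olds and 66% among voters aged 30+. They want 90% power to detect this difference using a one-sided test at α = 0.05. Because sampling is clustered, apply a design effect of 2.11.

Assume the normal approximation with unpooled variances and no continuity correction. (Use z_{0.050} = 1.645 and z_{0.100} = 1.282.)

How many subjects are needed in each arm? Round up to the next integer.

n = (z_α + z_β)² · [p₁(1−p₁) + p₂(1−p₂)] / (p₁ − p₂)²
  = (1.645 + 1.282)² · (0.74·0.26 + 0.66·0.34) / (0.08)²
  = (2.927)² · (0.1924 + 0.2244) / 0.0064
  = 8.5673 · 0.4168 / 0.0064
  = 557.95
Design effect: 2.11 × 557.95 = 1177.27.
Round up → n = 1178 per group.

n = 1178 per group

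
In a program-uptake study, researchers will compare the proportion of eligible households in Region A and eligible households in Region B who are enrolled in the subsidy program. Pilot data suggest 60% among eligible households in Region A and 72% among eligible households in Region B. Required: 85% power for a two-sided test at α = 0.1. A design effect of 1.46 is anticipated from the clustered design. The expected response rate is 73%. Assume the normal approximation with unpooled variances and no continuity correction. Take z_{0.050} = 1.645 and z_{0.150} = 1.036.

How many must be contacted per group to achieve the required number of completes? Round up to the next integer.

n = (z_{α/2} + z_β)² · [p₁(1−p₁) + p₂(1−p₂)] / (p₁ − p₂)²
  = (1.645 + 1.036)² · (0.60·0.40 + 0.72·0.28) / (-0.12)²
  = (2.681)² · (0.2400 + 0.2016) / 0.0144
  = 7.1878 · 0.4416 / 0.0144
  = 220.42
Design effect: 1.46 × 220.42 = 321.82.
Adjust for 73% response: 321.82 / 0.73 = 440.85.
Round up → n = 441 per group.

n = 441 per group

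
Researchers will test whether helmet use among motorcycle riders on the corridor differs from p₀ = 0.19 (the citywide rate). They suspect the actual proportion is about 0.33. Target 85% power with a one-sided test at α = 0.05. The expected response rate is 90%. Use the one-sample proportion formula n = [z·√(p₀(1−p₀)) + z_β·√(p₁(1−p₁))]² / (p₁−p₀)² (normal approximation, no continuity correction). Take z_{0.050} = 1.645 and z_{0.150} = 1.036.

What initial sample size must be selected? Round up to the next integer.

n = 73

n = [z_α·√(p₀q₀) + z_β·√(p₁q₁)]² / (p₁ − p₀)²
  = [1.645·√(0.19·0.81) + 1.036·√(0.33·0.67)]² / (0.14)²
  = [1.645·0.3923 + 1.036·0.4702]² / 0.0196
  = [1.1325]² / 0.0196
  = 65.43
Adjust for 90% response: 65.43 / 0.90 = 72.70.
Round up → n = 73.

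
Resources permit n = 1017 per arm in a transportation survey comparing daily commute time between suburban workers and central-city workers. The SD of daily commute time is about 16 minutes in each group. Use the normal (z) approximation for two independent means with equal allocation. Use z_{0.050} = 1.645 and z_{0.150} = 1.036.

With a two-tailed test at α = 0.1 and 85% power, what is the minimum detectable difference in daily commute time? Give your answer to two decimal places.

δ = (z_{α/2} + z_β) · √((σ₁²+σ₂²)/n)
  = (1.645 + 1.036) · √(512/1017)
  = 2.681 · √0.50344
  = 2.681 · 0.7095
  = 1.9023

Minimum detectable difference ≈ 1.90 minutes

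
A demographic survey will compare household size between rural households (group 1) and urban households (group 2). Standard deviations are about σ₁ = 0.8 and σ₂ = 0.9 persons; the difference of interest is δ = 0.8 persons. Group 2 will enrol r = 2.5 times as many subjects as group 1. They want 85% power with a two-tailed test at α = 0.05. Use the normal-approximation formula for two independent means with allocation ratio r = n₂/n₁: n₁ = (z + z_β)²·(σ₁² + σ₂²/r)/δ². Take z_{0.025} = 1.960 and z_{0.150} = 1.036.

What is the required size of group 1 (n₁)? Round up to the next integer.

n₁ = (z_{α/2} + z_β)² · (σ₁² + σ₂²/r) / δ²
   = (1.960 + 1.036)² · (0.8² + 0.9²/2.5) / 0.8²
   = 8.9760 · (0.64 + 0.324) / 0.64
   = 8.9760 · 0.964 / 0.64
   = 13.52
Round up → n₁ = 14; n₂ = r·n₁ = 2.5 × 14 = 35.

n₁ = 14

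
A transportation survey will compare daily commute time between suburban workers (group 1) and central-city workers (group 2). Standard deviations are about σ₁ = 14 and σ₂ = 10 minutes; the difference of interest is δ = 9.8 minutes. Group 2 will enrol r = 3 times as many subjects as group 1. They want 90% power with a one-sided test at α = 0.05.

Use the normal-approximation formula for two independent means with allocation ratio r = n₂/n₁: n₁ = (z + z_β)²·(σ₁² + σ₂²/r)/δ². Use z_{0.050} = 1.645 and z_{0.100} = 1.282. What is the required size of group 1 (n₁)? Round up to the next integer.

n₁ = 21

n₁ = (z_α + z_β)² · (σ₁² + σ₂²/r) / δ²
   = (1.645 + 1.282)² · (14² + 10²/3) / 9.8²
   = 8.5673 · (196 + 33.3333) / 96.04
   = 8.5673 · 229.3333 / 96.04
   = 20.46
Round up → n₁ = 21; n₂ = r·n₁ = 3 × 21 = 63.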